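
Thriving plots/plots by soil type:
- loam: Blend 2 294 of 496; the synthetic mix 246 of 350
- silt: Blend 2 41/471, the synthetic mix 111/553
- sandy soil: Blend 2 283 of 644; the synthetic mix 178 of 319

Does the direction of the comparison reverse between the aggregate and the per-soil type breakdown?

No

Loam: Blend 2 294/496 = 59.3%, the synthetic mix 246/350 = 70.3% → the synthetic mix
Silt: Blend 2 41/471 = 8.7%, the synthetic mix 111/553 = 20.1% → the synthetic mix
Sandy soil: Blend 2 283/644 = 43.9%, the synthetic mix 178/319 = 55.8% → the synthetic mix
Overall: Blend 2 618/1611 = 38.4%, the synthetic mix 535/1222 = 43.8% → the synthetic mix
The synthetic mix wins overall and in every soil group — no reversal.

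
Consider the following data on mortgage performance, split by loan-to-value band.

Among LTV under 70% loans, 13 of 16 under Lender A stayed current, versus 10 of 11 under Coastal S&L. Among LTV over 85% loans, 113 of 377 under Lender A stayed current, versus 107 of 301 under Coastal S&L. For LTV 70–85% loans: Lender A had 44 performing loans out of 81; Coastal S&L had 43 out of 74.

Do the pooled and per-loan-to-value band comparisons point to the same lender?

Yes

LTV under 70%: Lender A 13/16 = 81.2%, Coastal S&L 10/11 = 90.9% → Coastal S&L
LTV over 85%: Lender A 113/377 = 30.0%, Coastal S&L 107/301 = 35.5% → Coastal S&L
LTV 70–85%: Lender A 44/81 = 54.3%, Coastal S&L 43/74 = 58.1% → Coastal S&L
Overall: Lender A 170/474 = 35.9%, Coastal S&L 160/386 = 41.5% → Coastal S&L
Coastal S&L wins overall and in every loan-to-value group — no reversal.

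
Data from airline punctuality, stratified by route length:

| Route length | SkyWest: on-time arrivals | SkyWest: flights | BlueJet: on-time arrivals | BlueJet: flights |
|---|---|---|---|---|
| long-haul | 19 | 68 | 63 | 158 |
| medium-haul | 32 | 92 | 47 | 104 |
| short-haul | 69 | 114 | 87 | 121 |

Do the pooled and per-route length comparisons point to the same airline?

Yes

Long-haul: SkyWest 19/68 = 27.9%, BlueJet 63/158 = 39.9% → BlueJet
Medium-haul: SkyWest 32/92 = 34.8%, BlueJet 47/104 = 45.2% → BlueJet
Short-haul: SkyWest 69/114 = 60.5%, BlueJet 87/121 = 71.9% → BlueJet
Overall: SkyWest 120/274 = 43.8%, BlueJet 197/383 = 51.4% → BlueJet
BlueJet wins overall and in every route group — no reversal.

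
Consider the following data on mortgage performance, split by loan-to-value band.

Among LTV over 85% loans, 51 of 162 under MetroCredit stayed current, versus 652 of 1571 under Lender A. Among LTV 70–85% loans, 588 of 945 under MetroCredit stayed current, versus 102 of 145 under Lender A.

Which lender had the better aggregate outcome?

LTV over 85%: MetroCredit 51/162 = 31.5%, Lender A 652/1571 = 41.5% → Lender A
LTV 70–85%: MetroCredit 588/945 = 62.2%, Lender A 102/145 = 70.3% → Lender A
Overall: MetroCredit 639/1107 = 57.7%, Lender A 754/1716 = 43.9% → MetroCredit
(Lender A wins every loan-to-value group but MetroCredit wins overall — Lender A's loans skew toward the low-rate LTV over 85% group.)

MetroCredit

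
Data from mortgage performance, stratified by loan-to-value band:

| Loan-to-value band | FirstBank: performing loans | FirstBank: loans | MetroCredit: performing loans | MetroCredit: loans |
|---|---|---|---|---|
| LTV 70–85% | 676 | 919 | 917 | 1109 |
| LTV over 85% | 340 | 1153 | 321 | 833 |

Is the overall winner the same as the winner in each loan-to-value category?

LTV 70–85%: FirstBank 676/919 = 73.6%, MetroCredit 917/1109 = 82.7% → MetroCredit
LTV over 85%: FirstBank 340/1153 = 29.5%, MetroCredit 321/833 = 38.5% → MetroCredit
Overall: FirstBank 1016/2072 = 49.0%, MetroCredit 1238/1942 = 63.7% → MetroCredit
MetroCredit wins overall and in every loan-to-value group — no reversal.

Yes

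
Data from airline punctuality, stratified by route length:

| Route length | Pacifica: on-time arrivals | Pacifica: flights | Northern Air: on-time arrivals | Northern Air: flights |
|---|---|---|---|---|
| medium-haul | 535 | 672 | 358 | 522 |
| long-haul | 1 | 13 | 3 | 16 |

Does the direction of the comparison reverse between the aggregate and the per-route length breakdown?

Medium-haul: Pacifica 535/672 = 79.6%, Northern Air 358/522 = 68.6% → Pacifica
Long-haul: Pacifica 1/13 = 7.7%, Northern Air 3/16 = 18.8% → Northern Air
Overall: Pacifica 536/685 = 78.2%, Northern Air 361/538 = 67.1% → Pacifica
Neither sweeps: Pacifica wins 1 of 2 groups, Northern Air wins 1. Pacifica wins overall but not every group — no Simpson reversal.

No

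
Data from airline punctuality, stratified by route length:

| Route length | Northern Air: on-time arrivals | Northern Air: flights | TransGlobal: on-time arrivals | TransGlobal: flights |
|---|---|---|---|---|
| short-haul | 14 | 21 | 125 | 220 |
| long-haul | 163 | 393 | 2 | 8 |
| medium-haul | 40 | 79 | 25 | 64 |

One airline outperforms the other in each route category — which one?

Northern Air

Short-haul: Northern Air 14/21 = 66.7%, TransGlobal 125/220 = 56.8% → Northern Air
Long-haul: Northern Air 163/393 = 41.5%, TransGlobal 2/8 = 25.0% → Northern Air
Medium-haul: Northern Air 40/79 = 50.6%, TransGlobal 25/64 = 39.1% → Northern Air
Northern Air has the higher rate in all 3 groups.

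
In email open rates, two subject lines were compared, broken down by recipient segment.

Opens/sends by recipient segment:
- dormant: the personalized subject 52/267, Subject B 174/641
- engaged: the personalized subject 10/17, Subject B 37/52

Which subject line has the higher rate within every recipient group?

Dormant: the personalized subject 52/267 = 19.5%, Subject B 174/641 = 27.1% → Subject B
Engaged: the personalized subject 10/17 = 58.8%, Subject B 37/52 = 71.2% → Subject B
Subject B has the higher rate in both groups.

Subject B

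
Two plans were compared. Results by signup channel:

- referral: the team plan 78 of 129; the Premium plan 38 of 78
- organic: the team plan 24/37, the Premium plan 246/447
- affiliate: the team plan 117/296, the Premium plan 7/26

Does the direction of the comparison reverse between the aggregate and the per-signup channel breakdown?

Referral: the team plan 78/129 = 60.5%, the Premium plan 38/78 = 48.7% → the team plan
Organic: the team plan 24/37 = 64.9%, the Premium plan 246/447 = 55.0% → the team plan
Affiliate: the team plan 117/296 = 39.5%, the Premium plan 7/26 = 26.9% → the team plan
Overall: the team plan 219/462 = 47.4%, the Premium plan 291/551 = 52.8% → the Premium plan
The team plan wins each signup group but the Premium plan wins overall — the comparison reverses. The team plan's customers skew toward affiliate, which has a lower base rate.

Yes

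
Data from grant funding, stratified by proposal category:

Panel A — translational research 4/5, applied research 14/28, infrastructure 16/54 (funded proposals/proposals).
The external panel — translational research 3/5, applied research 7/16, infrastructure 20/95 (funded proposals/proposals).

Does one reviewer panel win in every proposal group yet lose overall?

Translational research: Panel A 4/5 = 80.0%, the external panel 3/5 = 60.0% → Panel A
Applied research: Panel A 14/28 = 50.0%, the external panel 7/16 = 43.8% → Panel A
Infrastructure: Panel A 16/54 = 29.6%, the external panel 20/95 = 21.1% → Panel A
Overall: Panel A 34/87 = 39.1%, the external panel 30/116 = 25.9% → Panel A
Panel A wins overall and in every proposal group — no reversal.

No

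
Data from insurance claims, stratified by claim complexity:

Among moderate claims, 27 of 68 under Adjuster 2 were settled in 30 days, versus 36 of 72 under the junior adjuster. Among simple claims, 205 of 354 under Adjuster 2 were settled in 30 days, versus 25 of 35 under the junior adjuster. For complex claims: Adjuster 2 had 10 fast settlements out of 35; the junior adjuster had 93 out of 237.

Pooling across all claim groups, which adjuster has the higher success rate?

Moderate: Adjuster 2 27/68 = 39.7%, the junior adjuster 36/72 = 50.0% → the junior adjuster
Simple: Adjuster 2 205/354 = 57.9%, the junior adjuster 25/35 = 71.4% → the junior adjuster
Complex: Adjuster 2 10/35 = 28.6%, the junior adjuster 93/237 = 39.2% → the junior adjuster
Overall: Adjuster 2 242/457 = 53.0%, the junior adjuster 154/344 = 44.8% → Adjuster 2
(The junior adjuster wins every claim group but Adjuster 2 wins overall — the junior adjuster's claims skew toward the low-rate complex group.)

Adjuster 2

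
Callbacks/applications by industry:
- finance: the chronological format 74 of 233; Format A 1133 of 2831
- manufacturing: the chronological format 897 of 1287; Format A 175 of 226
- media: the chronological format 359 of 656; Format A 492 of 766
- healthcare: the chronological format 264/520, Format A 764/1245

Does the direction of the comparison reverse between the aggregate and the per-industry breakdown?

Yes

Finance: the chronological format 74/233 = 31.8%, Format A 1133/2831 = 40.0% → Format A
Manufacturing: the chronological format 897/1287 = 69.7%, Format A 175/226 = 77.4% → Format A
Media: the chronological format 359/656 = 54.7%, Format A 492/766 = 64.2% → Format A
Healthcare: the chronological format 264/520 = 50.8%, Format A 764/1245 = 61.4% → Format A
Overall: the chronological format 1594/2696 = 59.1%, Format A 2564/5068 = 50.6% → the chronological format
Format A wins each industry group but the chronological format wins overall — the comparison reverses. Format A's applications skew toward finance, which has a lower base rate.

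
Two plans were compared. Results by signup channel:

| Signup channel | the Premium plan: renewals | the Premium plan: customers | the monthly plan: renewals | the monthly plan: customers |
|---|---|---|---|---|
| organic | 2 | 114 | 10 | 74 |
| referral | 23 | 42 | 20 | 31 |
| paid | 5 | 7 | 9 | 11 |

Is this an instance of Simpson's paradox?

No

Organic: the Premium plan 2/114 = 1.8%, the monthly plan 10/74 = 13.5% → the monthly plan
Referral: the Premium plan 23/42 = 54.8%, the monthly plan 20/31 = 64.5% → the monthly plan
Paid: the Premium plan 5/7 = 71.4%, the monthly plan 9/11 = 81.8% → the monthly plan
Overall: the Premium plan 30/163 = 18.4%, the monthly plan 39/116 = 33.6% → the monthly plan
The monthly plan wins overall and in every signup group — no reversal.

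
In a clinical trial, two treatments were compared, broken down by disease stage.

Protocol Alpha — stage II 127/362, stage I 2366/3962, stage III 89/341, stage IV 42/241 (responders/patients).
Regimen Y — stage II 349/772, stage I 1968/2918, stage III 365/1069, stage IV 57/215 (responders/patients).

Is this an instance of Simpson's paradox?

No

Stage II: Protocol Alpha 127/362 = 35.1%, Regimen Y 349/772 = 45.2% → Regimen Y
Stage I: Protocol Alpha 2366/3962 = 59.7%, Regimen Y 1968/2918 = 67.4% → Regimen Y
Stage III: Protocol Alpha 89/341 = 26.1%, Regimen Y 365/1069 = 34.1% → Regimen Y
Stage IV: Protocol Alpha 42/241 = 17.4%, Regimen Y 57/215 = 26.5% → Regimen Y
Overall: Protocol Alpha 2624/4906 = 53.5%, Regimen Y 2739/4974 = 55.1% → Regimen Y
Regimen Y wins overall and in every disease group — no reversal.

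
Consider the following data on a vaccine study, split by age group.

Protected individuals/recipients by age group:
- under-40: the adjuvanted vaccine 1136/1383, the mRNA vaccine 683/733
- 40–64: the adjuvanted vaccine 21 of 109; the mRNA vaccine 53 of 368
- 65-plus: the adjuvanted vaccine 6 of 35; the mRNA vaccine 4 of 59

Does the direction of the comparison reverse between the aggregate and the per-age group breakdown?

No

Under-40: the adjuvanted vaccine 1136/1383 = 82.1%, the mRNA vaccine 683/733 = 93.2% → the mRNA vaccine
40–64: the adjuvanted vaccine 21/109 = 19.3%, the mRNA vaccine 53/368 = 14.4% → the adjuvanted vaccine
65-plus: the adjuvanted vaccine 6/35 = 17.1%, the mRNA vaccine 4/59 = 6.8% → the adjuvanted vaccine
Overall: the adjuvanted vaccine 1163/1527 = 76.2%, the mRNA vaccine 740/1160 = 63.8% → the adjuvanted vaccine
Neither sweeps: the adjuvanted vaccine wins 2 of 3 groups, the mRNA vaccine wins 1. The adjuvanted vaccine wins overall but not every group — no Simpson reversal.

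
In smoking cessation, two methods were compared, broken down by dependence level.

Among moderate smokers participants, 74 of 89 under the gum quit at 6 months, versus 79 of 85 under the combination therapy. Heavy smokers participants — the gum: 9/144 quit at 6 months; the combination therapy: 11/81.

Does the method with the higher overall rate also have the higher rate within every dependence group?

Moderate smokers: the gum 74/89 = 83.1%, the combination therapy 79/85 = 92.9% → the combination therapy
Heavy smokers: the gum 9/144 = 6.2%, the combination therapy 11/81 = 13.6% → the combination therapy
Overall: the gum 83/233 = 35.6%, the combination therapy 90/166 = 54.2% → the combination therapy
The combination therapy wins overall and in every dependence group — no reversal.

Yes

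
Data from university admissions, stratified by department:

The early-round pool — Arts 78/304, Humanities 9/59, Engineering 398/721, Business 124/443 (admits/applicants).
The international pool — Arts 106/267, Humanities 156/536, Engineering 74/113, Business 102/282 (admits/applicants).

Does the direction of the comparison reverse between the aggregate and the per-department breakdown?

Yes

Arts: the early-round pool 78/304 = 25.7%, the international pool 106/267 = 39.7% → the international pool
Humanities: the early-round pool 9/59 = 15.3%, the international pool 156/536 = 29.1% → the international pool
Engineering: the early-round pool 398/721 = 55.2%, the international pool 74/113 = 65.5% → the international pool
Business: the early-round pool 124/443 = 28.0%, the international pool 102/282 = 36.2% → the international pool
Overall: the early-round pool 609/1527 = 39.9%, the international pool 438/1198 = 36.6% → the early-round pool
The international pool wins each department group but the early-round pool wins overall — the comparison reverses. The international pool's applicants skew toward Humanities, which has a lower base rate.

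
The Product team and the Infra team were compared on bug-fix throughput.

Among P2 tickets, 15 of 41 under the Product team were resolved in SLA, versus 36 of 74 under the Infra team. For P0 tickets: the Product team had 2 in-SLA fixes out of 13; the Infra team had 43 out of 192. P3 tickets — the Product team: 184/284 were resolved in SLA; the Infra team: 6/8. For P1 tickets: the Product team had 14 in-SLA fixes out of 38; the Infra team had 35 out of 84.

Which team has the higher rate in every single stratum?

the Infra team

P2: the Product team 15/41 = 36.6%, the Infra team 36/74 = 48.6% → the Infra team
P0: the Product team 2/13 = 15.4%, the Infra team 43/192 = 22.4% → the Infra team
P3: the Product team 184/284 = 64.8%, the Infra team 6/8 = 75.0% → the Infra team
P1: the Product team 14/38 = 36.8%, the Infra team 35/84 = 41.7% → the Infra team
The Infra team has the higher rate in all 4 groups.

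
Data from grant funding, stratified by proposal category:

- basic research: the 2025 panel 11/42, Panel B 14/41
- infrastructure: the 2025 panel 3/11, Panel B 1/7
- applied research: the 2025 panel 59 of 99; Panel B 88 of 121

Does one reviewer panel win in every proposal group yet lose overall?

No

Basic research: the 2025 panel 11/42 = 26.2%, Panel B 14/41 = 34.1% → Panel B
Infrastructure: the 2025 panel 3/11 = 27.3%, Panel B 1/7 = 14.3% → the 2025 panel
Applied research: the 2025 panel 59/99 = 59.6%, Panel B 88/121 = 72.7% → Panel B
Overall: the 2025 panel 73/152 = 48.0%, Panel B 103/169 = 60.9% → Panel B
Neither sweeps: the 2025 panel wins 1 of 3 groups, Panel B wins 2. Panel B wins overall but not every group — no Simpson reversal.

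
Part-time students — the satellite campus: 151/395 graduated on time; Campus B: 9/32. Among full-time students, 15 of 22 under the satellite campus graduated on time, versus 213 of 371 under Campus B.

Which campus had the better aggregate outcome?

Part-time: the satellite campus 151/395 = 38.2%, Campus B 9/32 = 28.1% → the satellite campus
Full-time: the satellite campus 15/22 = 68.2%, Campus B 213/371 = 57.4% → the satellite campus
Overall: the satellite campus 166/417 = 39.8%, Campus B 222/403 = 55.1% → Campus B
(The satellite campus wins every enrollment group but Campus B wins overall — the satellite campus's students skew toward the low-rate part-time group.)

Campus B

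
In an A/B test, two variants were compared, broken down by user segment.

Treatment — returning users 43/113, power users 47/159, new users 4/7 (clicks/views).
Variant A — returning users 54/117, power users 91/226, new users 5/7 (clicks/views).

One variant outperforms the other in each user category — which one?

Variant A

Returning users: Treatment 43/113 = 38.1%, Variant A 54/117 = 46.2% → Variant A
Power users: Treatment 47/159 = 29.6%, Variant A 91/226 = 40.3% → Variant A
New users: Treatment 4/7 = 57.1%, Variant A 5/7 = 71.4% → Variant A
Variant A has the higher rate in all 3 groups.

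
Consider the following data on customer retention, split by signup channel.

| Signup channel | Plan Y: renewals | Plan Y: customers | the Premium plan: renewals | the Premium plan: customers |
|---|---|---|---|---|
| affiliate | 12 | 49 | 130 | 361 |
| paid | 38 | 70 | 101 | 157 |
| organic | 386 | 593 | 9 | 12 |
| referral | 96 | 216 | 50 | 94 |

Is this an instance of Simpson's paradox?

Yes

Affiliate: Plan Y 12/49 = 24.5%, the Premium plan 130/361 = 36.0% → the Premium plan
Paid: Plan Y 38/70 = 54.3%, the Premium plan 101/157 = 64.3% → the Premium plan
Organic: Plan Y 386/593 = 65.1%, the Premium plan 9/12 = 75.0% → the Premium plan
Referral: Plan Y 96/216 = 44.4%, the Premium plan 50/94 = 53.2% → the Premium plan
Overall: Plan Y 532/928 = 57.3%, the Premium plan 290/624 = 46.5% → Plan Y
The Premium plan wins each signup group but Plan Y wins overall — the comparison reverses. The Premium plan's customers skew toward affiliate, which has a lower base rate.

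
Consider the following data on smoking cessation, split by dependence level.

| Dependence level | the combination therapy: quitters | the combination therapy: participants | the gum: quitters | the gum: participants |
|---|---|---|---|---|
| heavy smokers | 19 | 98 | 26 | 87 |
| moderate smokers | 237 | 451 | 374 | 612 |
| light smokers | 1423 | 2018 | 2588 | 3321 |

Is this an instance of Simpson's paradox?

Heavy smokers: the combination therapy 19/98 = 19.4%, the gum 26/87 = 29.9% → the gum
Moderate smokers: the combination therapy 237/451 = 52.5%, the gum 374/612 = 61.1% → the gum
Light smokers: the combination therapy 1423/2018 = 70.5%, the gum 2588/3321 = 77.9% → the gum
Overall: the combination therapy 1679/2567 = 65.4%, the gum 2988/4020 = 74.3% → the gum
The gum wins overall and in every dependence group — no reversal.

No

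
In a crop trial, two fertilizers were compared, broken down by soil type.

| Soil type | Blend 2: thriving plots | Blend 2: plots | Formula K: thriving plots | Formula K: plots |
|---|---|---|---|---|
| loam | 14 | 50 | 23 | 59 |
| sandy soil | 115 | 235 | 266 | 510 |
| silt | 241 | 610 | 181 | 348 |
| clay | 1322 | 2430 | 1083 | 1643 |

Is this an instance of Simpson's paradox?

No

Loam: Blend 2 14/50 = 28.0%, Formula K 23/59 = 39.0% → Formula K
Sandy soil: Blend 2 115/235 = 48.9%, Formula K 266/510 = 52.2% → Formula K
Silt: Blend 2 241/610 = 39.5%, Formula K 181/348 = 52.0% → Formula K
Clay: Blend 2 1322/2430 = 54.4%, Formula K 1083/1643 = 65.9% → Formula K
Overall: Blend 2 1692/3325 = 50.9%, Formula K 1553/2560 = 60.7% → Formula K
Formula K wins overall and in every soil group — no reversal.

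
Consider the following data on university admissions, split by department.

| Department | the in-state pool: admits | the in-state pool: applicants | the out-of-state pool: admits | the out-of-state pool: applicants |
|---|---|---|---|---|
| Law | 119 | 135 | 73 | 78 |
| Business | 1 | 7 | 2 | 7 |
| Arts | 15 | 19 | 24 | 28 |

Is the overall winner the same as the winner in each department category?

Law: the in-state pool 119/135 = 88.1%, the out-of-state pool 73/78 = 93.6% → the out-of-state pool
Business: the in-state pool 1/7 = 14.3%, the out-of-state pool 2/7 = 28.6% → the out-of-state pool
Arts: the in-state pool 15/19 = 78.9%, the out-of-state pool 24/28 = 85.7% → the out-of-state pool
Overall: the in-state pool 135/161 = 83.9%, the out-of-state pool 99/113 = 87.6% → the out-of-state pool
The out-of-state pool wins overall and in every department group — no reversal.

Yes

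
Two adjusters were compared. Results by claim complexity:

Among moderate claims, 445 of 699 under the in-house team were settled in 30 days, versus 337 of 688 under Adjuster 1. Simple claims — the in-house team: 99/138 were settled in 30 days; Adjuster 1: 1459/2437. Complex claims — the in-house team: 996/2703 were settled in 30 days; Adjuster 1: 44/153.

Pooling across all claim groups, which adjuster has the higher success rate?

Moderate: the in-house team 445/699 = 63.7%, Adjuster 1 337/688 = 49.0% → the in-house team
Simple: the in-house team 99/138 = 71.7%, Adjuster 1 1459/2437 = 59.9% → the in-house team
Complex: the in-house team 996/2703 = 36.8%, Adjuster 1 44/153 = 28.8% → the in-house team
Overall: the in-house team 1540/3540 = 43.5%, Adjuster 1 1840/3278 = 56.1% → Adjuster 1
(The in-house team wins every claim group but Adjuster 1 wins overall — the in-house team's claims skew toward the low-rate complex group.)

Adjuster 1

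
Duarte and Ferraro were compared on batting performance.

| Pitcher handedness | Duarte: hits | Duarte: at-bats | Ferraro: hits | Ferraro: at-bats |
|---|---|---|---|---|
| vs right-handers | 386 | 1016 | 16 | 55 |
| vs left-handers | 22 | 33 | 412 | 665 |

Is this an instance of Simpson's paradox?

Yes

Vs right-handers: Duarte 386/1016 = 38.0%, Ferraro 16/55 = 29.1% → Duarte
Vs left-handers: Duarte 22/33 = 66.7%, Ferraro 412/665 = 62.0% → Duarte
Overall: Duarte 408/1049 = 38.9%, Ferraro 428/720 = 59.4% → Ferraro
Duarte wins each pitcher group but Ferraro wins overall — the comparison reverses. Duarte's at-bats skew toward vs right-handers, which has a lower base rate.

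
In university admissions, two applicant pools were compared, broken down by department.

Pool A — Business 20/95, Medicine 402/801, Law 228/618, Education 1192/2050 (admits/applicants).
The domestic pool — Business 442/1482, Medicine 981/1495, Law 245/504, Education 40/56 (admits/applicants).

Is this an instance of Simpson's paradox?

Business: Pool A 20/95 = 21.1%, the domestic pool 442/1482 = 29.8% → the domestic pool
Medicine: Pool A 402/801 = 50.2%, the domestic pool 981/1495 = 65.6% → the domestic pool
Law: Pool A 228/618 = 36.9%, the domestic pool 245/504 = 48.6% → the domestic pool
Education: Pool A 1192/2050 = 58.1%, the domestic pool 40/56 = 71.4% → the domestic pool
Overall: Pool A 1842/3564 = 51.7%, the domestic pool 1708/3537 = 48.3% → Pool A
The domestic pool wins each department group but Pool A wins overall — the comparison reverses. The domestic pool's applicants skew toward Business, which has a lower base rate.

Yes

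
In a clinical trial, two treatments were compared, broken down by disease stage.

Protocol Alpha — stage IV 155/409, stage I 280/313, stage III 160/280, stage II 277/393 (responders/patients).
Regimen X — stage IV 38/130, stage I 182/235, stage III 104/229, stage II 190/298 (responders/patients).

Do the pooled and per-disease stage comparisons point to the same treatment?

Yes

Stage IV: Protocol Alpha 155/409 = 37.9%, Regimen X 38/130 = 29.2% → Protocol Alpha
Stage I: Protocol Alpha 280/313 = 89.5%, Regimen X 182/235 = 77.4% → Protocol Alpha
Stage III: Protocol Alpha 160/280 = 57.1%, Regimen X 104/229 = 45.4% → Protocol Alpha
Stage II: Protocol Alpha 277/393 = 70.5%, Regimen X 190/298 = 63.8% → Protocol Alpha
Overall: Protocol Alpha 872/1395 = 62.5%, Regimen X 514/892 = 57.6% → Protocol Alpha
Protocol Alpha wins overall and in every disease group — no reversal.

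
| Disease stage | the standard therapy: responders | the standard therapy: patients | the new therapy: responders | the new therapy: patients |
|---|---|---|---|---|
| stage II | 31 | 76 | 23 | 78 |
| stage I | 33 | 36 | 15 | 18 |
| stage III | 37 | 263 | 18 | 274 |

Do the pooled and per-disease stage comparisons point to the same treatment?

Stage II: the standard therapy 31/76 = 40.8%, the new therapy 23/78 = 29.5% → the standard therapy
Stage I: the standard therapy 33/36 = 91.7%, the new therapy 15/18 = 83.3% → the standard therapy
Stage III: the standard therapy 37/263 = 14.1%, the new therapy 18/274 = 6.6% → the standard therapy
Overall: the standard therapy 101/375 = 26.9%, the new therapy 56/370 = 15.1% → the standard therapy
The standard therapy wins overall and in every disease group — no reversal.

Yes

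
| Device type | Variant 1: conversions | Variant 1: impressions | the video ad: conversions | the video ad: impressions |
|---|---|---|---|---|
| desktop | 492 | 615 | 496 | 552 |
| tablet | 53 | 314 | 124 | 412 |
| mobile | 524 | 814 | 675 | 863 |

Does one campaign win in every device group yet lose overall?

No

Desktop: Variant 1 492/615 = 80.0%, the video ad 496/552 = 89.9% → the video ad
Tablet: Variant 1 53/314 = 16.9%, the video ad 124/412 = 30.1% → the video ad
Mobile: Variant 1 524/814 = 64.4%, the video ad 675/863 = 78.2% → the video ad
Overall: Variant 1 1069/1743 = 61.3%, the video ad 1295/1827 = 70.9% → the video ad
The video ad wins overall and in every device group — no reversal.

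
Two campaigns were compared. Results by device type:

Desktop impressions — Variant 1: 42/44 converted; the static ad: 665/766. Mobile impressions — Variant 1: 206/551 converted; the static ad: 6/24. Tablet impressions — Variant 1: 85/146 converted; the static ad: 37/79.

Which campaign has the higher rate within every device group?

Desktop: Variant 1 42/44 = 95.5%, the static ad 665/766 = 86.8% → Variant 1
Mobile: Variant 1 206/551 = 37.4%, the static ad 6/24 = 25.0% → Variant 1
Tablet: Variant 1 85/146 = 58.2%, the static ad 37/79 = 46.8% → Variant 1
Variant 1 has the higher rate in all 3 groups.

Variant 1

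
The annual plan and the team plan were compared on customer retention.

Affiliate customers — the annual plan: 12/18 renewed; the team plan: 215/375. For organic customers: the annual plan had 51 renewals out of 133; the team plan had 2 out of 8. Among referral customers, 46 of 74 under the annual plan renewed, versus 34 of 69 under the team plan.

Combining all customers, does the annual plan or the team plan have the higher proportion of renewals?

Affiliate: the annual plan 12/18 = 66.7%, the team plan 215/375 = 57.3% → the annual plan
Organic: the annual plan 51/133 = 38.3%, the team plan 2/8 = 25.0% → the annual plan
Referral: the annual plan 46/74 = 62.2%, the team plan 34/69 = 49.3% → the annual plan
Overall: the annual plan 109/225 = 48.4%, the team plan 251/452 = 55.5% → the team plan
(The annual plan wins every signup group but the team plan wins overall — the annual plan's customers skew toward the low-rate organic group.)

the team plan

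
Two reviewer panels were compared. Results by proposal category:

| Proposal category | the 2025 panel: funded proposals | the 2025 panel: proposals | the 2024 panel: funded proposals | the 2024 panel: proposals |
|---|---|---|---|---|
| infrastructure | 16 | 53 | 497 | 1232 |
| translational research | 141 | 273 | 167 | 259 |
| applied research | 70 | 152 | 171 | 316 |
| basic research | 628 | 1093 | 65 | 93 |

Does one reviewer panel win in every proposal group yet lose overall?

Yes

Infrastructure: the 2025 panel 16/53 = 30.2%, the 2024 panel 497/1232 = 40.3% → the 2024 panel
Translational research: the 2025 panel 141/273 = 51.6%, the 2024 panel 167/259 = 64.5% → the 2024 panel
Applied research: the 2025 panel 70/152 = 46.1%, the 2024 panel 171/316 = 54.1% → the 2024 panel
Basic research: the 2025 panel 628/1093 = 57.5%, the 2024 panel 65/93 = 69.9% → the 2024 panel
Overall: the 2025 panel 855/1571 = 54.4%, the 2024 panel 900/1900 = 47.4% → the 2025 panel
The 2024 panel wins each proposal group but the 2025 panel wins overall — the comparison reverses. The 2024 panel's proposals skew toward infrastructure, which has a lower base rate.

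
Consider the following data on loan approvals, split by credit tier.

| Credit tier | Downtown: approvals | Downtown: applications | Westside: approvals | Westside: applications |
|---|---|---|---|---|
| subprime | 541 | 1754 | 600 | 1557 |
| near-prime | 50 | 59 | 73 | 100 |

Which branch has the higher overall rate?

Westside

Subprime: Downtown 541/1754 = 30.8%, Westside 600/1557 = 38.5% → Westside
Near-prime: Downtown 50/59 = 84.7%, Westside 73/100 = 73.0% → Downtown
Overall: Downtown 591/1813 = 32.6%, Westside 673/1657 = 40.6% → Westside
(Neither sweeps every credit group, but Westside has the higher pooled rate.)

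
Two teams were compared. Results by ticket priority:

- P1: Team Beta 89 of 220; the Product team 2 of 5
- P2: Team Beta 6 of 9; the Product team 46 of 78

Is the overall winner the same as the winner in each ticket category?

No

P1: Team Beta 89/220 = 40.5%, the Product team 2/5 = 40.0% → Team Beta
P2: Team Beta 6/9 = 66.7%, the Product team 46/78 = 59.0% → Team Beta
Overall: Team Beta 95/229 = 41.5%, the Product team 48/83 = 57.8% → the Product team
Team Beta wins each ticket group but the Product team wins overall — the comparison reverses. Team Beta's tickets skew toward P1, which has a lower base rate.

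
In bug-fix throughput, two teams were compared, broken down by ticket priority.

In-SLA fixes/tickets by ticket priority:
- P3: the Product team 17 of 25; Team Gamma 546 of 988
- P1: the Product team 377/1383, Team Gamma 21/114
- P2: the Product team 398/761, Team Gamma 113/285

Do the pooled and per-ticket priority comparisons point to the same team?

No

P3: the Product team 17/25 = 68.0%, Team Gamma 546/988 = 55.3% → the Product team
P1: the Product team 377/1383 = 27.3%, Team Gamma 21/114 = 18.4% → the Product team
P2: the Product team 398/761 = 52.3%, Team Gamma 113/285 = 39.6% → the Product team
Overall: the Product team 792/2169 = 36.5%, Team Gamma 680/1387 = 49.0% → Team Gamma
The Product team wins each ticket group but Team Gamma wins overall — the comparison reverses. The Product team's tickets skew toward P1, which has a lower base rate.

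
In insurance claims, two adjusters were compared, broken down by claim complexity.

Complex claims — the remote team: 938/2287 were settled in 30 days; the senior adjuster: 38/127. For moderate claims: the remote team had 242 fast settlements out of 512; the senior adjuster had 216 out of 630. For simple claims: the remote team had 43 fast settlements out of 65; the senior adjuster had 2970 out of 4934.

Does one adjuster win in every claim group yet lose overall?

Complex: the remote team 938/2287 = 41.0%, the senior adjuster 38/127 = 29.9% → the remote team
Moderate: the remote team 242/512 = 47.3%, the senior adjuster 216/630 = 34.3% → the remote team
Simple: the remote team 43/65 = 66.2%, the senior adjuster 2970/4934 = 60.2% → the remote team
Overall: the remote team 1223/2864 = 42.7%, the senior adjuster 3224/5691 = 56.7% → the senior adjuster
The remote team wins each claim group but the senior adjuster wins overall — the comparison reverses. The remote team's claims skew toward complex, which has a lower base rate.

Yes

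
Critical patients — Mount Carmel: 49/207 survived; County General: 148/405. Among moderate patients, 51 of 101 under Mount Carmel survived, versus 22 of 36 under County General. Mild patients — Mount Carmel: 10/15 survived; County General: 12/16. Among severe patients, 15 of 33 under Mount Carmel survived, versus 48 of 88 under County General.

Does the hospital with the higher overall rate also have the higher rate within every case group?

Yes

Critical: Mount Carmel 49/207 = 23.7%, County General 148/405 = 36.5% → County General
Moderate: Mount Carmel 51/101 = 50.5%, County General 22/36 = 61.1% → County General
Mild: Mount Carmel 10/15 = 66.7%, County General 12/16 = 75.0% → County General
Severe: Mount Carmel 15/33 = 45.5%, County General 48/88 = 54.5% → County General
Overall: Mount Carmel 125/356 = 35.1%, County General 230/545 = 42.2% → County General
County General wins overall and in every case group — no reversal.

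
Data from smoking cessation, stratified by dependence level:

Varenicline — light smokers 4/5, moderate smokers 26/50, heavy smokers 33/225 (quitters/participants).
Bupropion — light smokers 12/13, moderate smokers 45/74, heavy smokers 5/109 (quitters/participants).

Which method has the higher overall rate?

Light smokers: varenicline 4/5 = 80.0%, bupropion 12/13 = 92.3% → bupropion
Moderate smokers: varenicline 26/50 = 52.0%, bupropion 45/74 = 60.8% → bupropion
Heavy smokers: varenicline 33/225 = 14.7%, bupropion 5/109 = 4.6% → varenicline
Overall: varenicline 63/280 = 22.5%, bupropion 62/196 = 31.6% → bupropion
(Neither sweeps every dependence group, but bupropion has the higher pooled rate.)

bupropion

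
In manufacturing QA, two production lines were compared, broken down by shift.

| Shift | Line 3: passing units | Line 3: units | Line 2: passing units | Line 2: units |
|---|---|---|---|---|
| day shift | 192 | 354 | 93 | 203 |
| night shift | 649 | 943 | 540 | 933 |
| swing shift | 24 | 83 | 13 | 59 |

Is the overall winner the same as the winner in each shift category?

Yes

Day shift: Line 3 192/354 = 54.2%, Line 2 93/203 = 45.8% → Line 3
Night shift: Line 3 649/943 = 68.8%, Line 2 540/933 = 57.9% → Line 3
Swing shift: Line 3 24/83 = 28.9%, Line 2 13/59 = 22.0% → Line 3
Overall: Line 3 865/1380 = 62.7%, Line 2 646/1195 = 54.1% → Line 3
Line 3 wins overall and in every shift group — no reversal.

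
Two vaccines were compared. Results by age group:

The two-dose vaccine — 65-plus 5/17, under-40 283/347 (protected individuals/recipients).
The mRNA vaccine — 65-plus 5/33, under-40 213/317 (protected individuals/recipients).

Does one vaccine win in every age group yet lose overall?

No

65-plus: the two-dose vaccine 5/17 = 29.4%, the mRNA vaccine 5/33 = 15.2% → the two-dose vaccine
Under-40: the two-dose vaccine 283/347 = 81.6%, the mRNA vaccine 213/317 = 67.2% → the two-dose vaccine
Overall: the two-dose vaccine 288/364 = 79.1%, the mRNA vaccine 218/350 = 62.3% → the two-dose vaccine
The two-dose vaccine wins overall and in every age group — no reversal.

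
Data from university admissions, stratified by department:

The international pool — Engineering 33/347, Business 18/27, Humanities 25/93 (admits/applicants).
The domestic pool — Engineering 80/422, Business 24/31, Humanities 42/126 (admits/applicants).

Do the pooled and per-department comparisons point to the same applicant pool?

Engineering: the international pool 33/347 = 9.5%, the domestic pool 80/422 = 19.0% → the domestic pool
Business: the international pool 18/27 = 66.7%, the domestic pool 24/31 = 77.4% → the domestic pool
Humanities: the international pool 25/93 = 26.9%, the domestic pool 42/126 = 33.3% → the domestic pool
Overall: the international pool 76/467 = 16.3%, the domestic pool 146/579 = 25.2% → the domestic pool
The domestic pool wins overall and in every department group — no reversal.

Yes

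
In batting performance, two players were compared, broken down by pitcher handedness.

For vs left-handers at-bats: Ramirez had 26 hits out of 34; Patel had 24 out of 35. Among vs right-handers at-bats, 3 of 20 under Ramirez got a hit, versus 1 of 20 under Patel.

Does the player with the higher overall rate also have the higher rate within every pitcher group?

Yes

Vs left-handers: Ramirez 26/34 = 76.5%, Patel 24/35 = 68.6% → Ramirez
Vs right-handers: Ramirez 3/20 = 15.0%, Patel 1/20 = 5.0% → Ramirez
Overall: Ramirez 29/54 = 53.7%, Patel 25/55 = 45.5% → Ramirez
Ramirez wins overall and in every pitcher group — no reversal.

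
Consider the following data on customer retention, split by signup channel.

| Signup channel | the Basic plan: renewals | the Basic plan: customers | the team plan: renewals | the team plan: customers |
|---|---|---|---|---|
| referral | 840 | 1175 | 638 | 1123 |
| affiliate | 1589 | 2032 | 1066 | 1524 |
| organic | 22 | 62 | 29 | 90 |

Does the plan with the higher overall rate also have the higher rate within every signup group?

Yes

Referral: the Basic plan 840/1175 = 71.5%, the team plan 638/1123 = 56.8% → the Basic plan
Affiliate: the Basic plan 1589/2032 = 78.2%, the team plan 1066/1524 = 69.9% → the Basic plan
Organic: the Basic plan 22/62 = 35.5%, the team plan 29/90 = 32.2% → the Basic plan
Overall: the Basic plan 2451/3269 = 75.0%, the team plan 1733/2737 = 63.3% → the Basic plan
The Basic plan wins overall and in every signup group — no reversal.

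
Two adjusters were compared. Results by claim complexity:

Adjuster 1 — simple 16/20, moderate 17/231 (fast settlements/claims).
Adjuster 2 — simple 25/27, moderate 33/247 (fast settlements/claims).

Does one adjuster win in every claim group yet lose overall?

Simple: Adjuster 1 16/20 = 80.0%, Adjuster 2 25/27 = 92.6% → Adjuster 2
Moderate: Adjuster 1 17/231 = 7.4%, Adjuster 2 33/247 = 13.4% → Adjuster 2
Overall: Adjuster 1 33/251 = 13.1%, Adjuster 2 58/274 = 21.2% → Adjuster 2
Adjuster 2 wins overall and in every claim group — no reversal.

No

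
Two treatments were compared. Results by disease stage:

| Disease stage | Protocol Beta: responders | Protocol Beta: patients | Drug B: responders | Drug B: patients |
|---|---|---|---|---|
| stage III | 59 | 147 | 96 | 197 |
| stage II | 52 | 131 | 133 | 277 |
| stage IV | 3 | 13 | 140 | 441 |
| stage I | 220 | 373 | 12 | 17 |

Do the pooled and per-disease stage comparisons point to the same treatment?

No

Stage III: Protocol Beta 59/147 = 40.1%, Drug B 96/197 = 48.7% → Drug B
Stage II: Protocol Beta 52/131 = 39.7%, Drug B 133/277 = 48.0% → Drug B
Stage IV: Protocol Beta 3/13 = 23.1%, Drug B 140/441 = 31.7% → Drug B
Stage I: Protocol Beta 220/373 = 59.0%, Drug B 12/17 = 70.6% → Drug B
Overall: Protocol Beta 334/664 = 50.3%, Drug B 381/932 = 40.9% → Protocol Beta
Drug B wins each disease group but Protocol Beta wins overall — the comparison reverses. Drug B's patients skew toward stage IV, which has a lower base rate.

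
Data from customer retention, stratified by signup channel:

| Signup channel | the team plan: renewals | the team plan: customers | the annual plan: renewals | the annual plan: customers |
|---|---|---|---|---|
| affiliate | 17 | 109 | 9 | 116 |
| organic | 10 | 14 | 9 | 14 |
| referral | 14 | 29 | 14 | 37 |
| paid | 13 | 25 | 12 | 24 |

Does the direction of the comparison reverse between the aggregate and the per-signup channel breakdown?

Affiliate: the team plan 17/109 = 15.6%, the annual plan 9/116 = 7.8% → the team plan
Organic: the team plan 10/14 = 71.4%, the annual plan 9/14 = 64.3% → the team plan
Referral: the team plan 14/29 = 48.3%, the annual plan 14/37 = 37.8% → the team plan
Paid: the team plan 13/25 = 52.0%, the annual plan 12/24 = 50.0% → the team plan
Overall: the team plan 54/177 = 30.5%, the annual plan 44/191 = 23.0% → the team plan
The team plan wins overall and in every signup group — no reversal.

No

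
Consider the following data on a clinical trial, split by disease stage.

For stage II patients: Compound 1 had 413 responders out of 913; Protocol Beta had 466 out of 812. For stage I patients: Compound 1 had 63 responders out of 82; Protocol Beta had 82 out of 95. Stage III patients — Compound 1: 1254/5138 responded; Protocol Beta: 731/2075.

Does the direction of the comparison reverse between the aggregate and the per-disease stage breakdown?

No

Stage II: Compound 1 413/913 = 45.2%, Protocol Beta 466/812 = 57.4% → Protocol Beta
Stage I: Compound 1 63/82 = 76.8%, Protocol Beta 82/95 = 86.3% → Protocol Beta
Stage III: Compound 1 1254/5138 = 24.4%, Protocol Beta 731/2075 = 35.2% → Protocol Beta
Overall: Compound 1 1730/6133 = 28.2%, Protocol Beta 1279/2982 = 42.9% → Protocol Beta
Protocol Beta wins overall and in every disease group — no reversal.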